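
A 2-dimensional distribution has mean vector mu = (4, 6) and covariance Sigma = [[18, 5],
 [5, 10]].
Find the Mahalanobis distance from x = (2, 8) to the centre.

Step 1 — centre the observation: (x - mu) = (-2, 2).

Step 2 — invert Sigma. det(Sigma) = 18·10 - (5)² = 155.
  Sigma^{-1} = (1/det) · [[d, -b], [-b, a]] = [[0.0645, -0.0323],
 [-0.0323, 0.1161]].

Step 3 — form the quadratic (x - mu)^T · Sigma^{-1} · (x - mu):
  Sigma^{-1} · (x - mu) = (-0.1935, 0.2968).
  (x - mu)^T · [Sigma^{-1} · (x - mu)] = (-2)·(-0.1935) + (2)·(0.2968) = 0.9806.

Step 4 — take square root: d = √(0.9806) ≈ 0.9903.

d(x, mu) = √(0.9806) ≈ 0.9903


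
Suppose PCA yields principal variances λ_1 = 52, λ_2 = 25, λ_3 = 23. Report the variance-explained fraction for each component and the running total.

Step 1 — total variance = trace(Sigma) = Σ λ_i = 52 + 25 + 23 = 100.

Step 2 — fraction explained by component i = λ_i / Σ λ:
  PC1: 52/100 = 0.52
  PC2: 25/100 = 0.25
  PC3: 23/100 = 0.23

Step 3 — cumulative fraction after k components = (λ_1 + ... + λ_k) / Σ λ:
  k = 1: 52/100 = 0.52
  k = 2: (52 + 25)/100 = 77/100 = 0.77
  k = 3: (52 + 25 + 23)/100 = 100/100 = 1

Summary (fraction, with percent):

explained: PC1 0.52 (52%), PC2 0.25 (25%), PC3 0.23 (23%);  cumulative: 0.52, 0.77, 1


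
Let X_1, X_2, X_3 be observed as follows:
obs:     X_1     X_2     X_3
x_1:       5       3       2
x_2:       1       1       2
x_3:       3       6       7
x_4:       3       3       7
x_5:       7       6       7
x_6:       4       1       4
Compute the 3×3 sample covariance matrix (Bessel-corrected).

Step 1 — column means:
  mean(X_1) = (5 + 1 + 3 + 3 + 7 + 4) / 6 = 23/6 = 3.8333
  mean(X_2) = (3 + 1 + 6 + 3 + 6 + 1) / 6 = 20/6 = 3.3333
  mean(X_3) = (2 + 2 + 7 + 7 + 7 + 4) / 6 = 29/6 = 4.8333

Step 2 — sample covariance S[i,j] = (1/(n-1)) · Σ_k (x_{k,i} - mean_i) · (x_{k,j} - mean_j), with n-1 = 5.
  S[X_1,X_1] = ((1.1667)·(1.1667) + (-2.8333)·(-2.8333) + (-0.8333)·(-0.8333) + (-0.8333)·(-0.8333) + (3.1667)·(3.1667) + (0.1667)·(0.1667)) / 5 = 20.8333/5 = 4.1667
  S[X_1,X_2] = ((1.1667)·(-0.3333) + (-2.8333)·(-2.3333) + (-0.8333)·(2.6667) + (-0.8333)·(-0.3333) + (3.1667)·(2.6667) + (0.1667)·(-2.3333)) / 5 = 12.3333/5 = 2.4667
  S[X_1,X_3] = ((1.1667)·(-2.8333) + (-2.8333)·(-2.8333) + (-0.8333)·(2.1667) + (-0.8333)·(2.1667) + (3.1667)·(2.1667) + (0.1667)·(-0.8333)) / 5 = 7.8333/5 = 1.5667
  S[X_2,X_2] = ((-0.3333)·(-0.3333) + (-2.3333)·(-2.3333) + (2.6667)·(2.6667) + (-0.3333)·(-0.3333) + (2.6667)·(2.6667) + (-2.3333)·(-2.3333)) / 5 = 25.3333/5 = 5.0667
  S[X_2,X_3] = ((-0.3333)·(-2.8333) + (-2.3333)·(-2.8333) + (2.6667)·(2.1667) + (-0.3333)·(2.1667) + (2.6667)·(2.1667) + (-2.3333)·(-0.8333)) / 5 = 20.3333/5 = 4.0667
  S[X_3,X_3] = ((-2.8333)·(-2.8333) + (-2.8333)·(-2.8333) + (2.1667)·(2.1667) + (2.1667)·(2.1667) + (2.1667)·(2.1667) + (-0.8333)·(-0.8333)) / 5 = 30.8333/5 = 6.1667

S is symmetric (S[j,i] = S[i,j]). Assembling:

S = [[4.1667, 2.4667, 1.5667],
 [2.4667, 5.0667, 4.0667],
 [1.5667, 4.0667, 6.1667]]


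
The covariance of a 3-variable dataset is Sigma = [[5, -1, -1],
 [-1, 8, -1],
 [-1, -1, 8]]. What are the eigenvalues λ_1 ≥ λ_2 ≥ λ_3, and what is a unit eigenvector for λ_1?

Step 1 — characteristic polynomial p(λ) = det(λI - Sigma) = λ³ - tr·λ² + c_1·λ - det, where tr = trace, c_1 = sum of the principal 2×2 minors, det = det(Sigma):
  tr = 5 + 8 + 8 = 21,
  c_1 = (5·8 - (-1)²) + (5·8 - (-1)²) + (8·8 - (-1)²) = 39 + 39 + 63 = 141,
  det = 5·(8·8 - (-1)²) - (-1)·((-1)·8 - (-1)·(-1)) + (-1)·((-1)·(-1) - 8·(-1)) = 5·(63) - (-1)·(-9) + (-1)·(9) = 297.
  So p(λ) = λ³ - 21λ² + 141λ - 297.
Step 2 — look for an integer root (rational root theorem: any rational root is an integer divisor of 297). Testing λ = 9:
  p(9) = 729 - 1701 + 1269 - 297 = 0  ✓
  Dividing out (λ - 9): p(λ) = (λ - 9)(λ² - 12λ + 33).
Step 3 — remaining eigenvalues from the quadratic λ² - 12λ + 33 = 0:
  Δ = 12² - 4·33 = 144 - 132 = 12,  λ = (12 ± √12)/2 = (12 ± 3.4641)/2 ≈ 7.7321 or 4.2679.
  Sorted: λ_1 = 9,  λ_2 = 7.7321,  λ_3 = 4.2679  (check: sum = 21 = tr ✓).

Step 4 — unit eigenvector for λ_1 = 9: v spans the null space of (Sigma - λ_1 I), whose rows are
  r_1 = (-4, -1, -1),  r_2 = (-1, -1, -1),  r_3 = (-1, -1, -1).
  v is orthogonal to every row, so take v ∝ r_1 × r_2 = ((-1)·(-1) - (-1)·(-1), (-1)·(-1) - (-4)·(-1), (-4)·(-1) - (-1)·(-1)) = (0, -3, 3).
  Rescale (divide by 3; multiply by -1 so the first nonzero entry is positive): u = (0, 1, -1).
  ||u|| = √((0)² + (1)² + (-1)²) = √(2) ≈ 1.4142,  v_1 = u/||u|| ≈ (0, 0.7071, -0.7071) (||v_1|| = 1).

λ_1 = 9,  λ_2 = 7.7321,  λ_3 = 4.2679;  v_1 ≈ (0, 0.7071, -0.7071)


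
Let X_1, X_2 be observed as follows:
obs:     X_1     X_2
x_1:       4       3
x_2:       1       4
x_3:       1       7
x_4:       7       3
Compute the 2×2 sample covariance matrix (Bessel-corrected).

Step 1 — column means:
  mean(X_1) = (4 + 1 + 1 + 7) / 4 = 13/4 = 3.25
  mean(X_2) = (3 + 4 + 7 + 3) / 4 = 17/4 = 4.25

Step 2 — sample covariance S[i,j] = (1/(n-1)) · Σ_k (x_{k,i} - mean_i) · (x_{k,j} - mean_j), with n-1 = 3.
  S[X_1,X_1] = ((0.75)·(0.75) + (-2.25)·(-2.25) + (-2.25)·(-2.25) + (3.75)·(3.75)) / 3 = 24.75/3 = 8.25
  S[X_1,X_2] = ((0.75)·(-1.25) + (-2.25)·(-0.25) + (-2.25)·(2.75) + (3.75)·(-1.25)) / 3 = -11.25/3 = -3.75
  S[X_2,X_2] = ((-1.25)·(-1.25) + (-0.25)·(-0.25) + (2.75)·(2.75) + (-1.25)·(-1.25)) / 3 = 10.75/3 = 3.5833

S is symmetric (S[j,i] = S[i,j]). Assembling:

S = [[8.25, -3.75],
 [-3.75, 3.5833]]


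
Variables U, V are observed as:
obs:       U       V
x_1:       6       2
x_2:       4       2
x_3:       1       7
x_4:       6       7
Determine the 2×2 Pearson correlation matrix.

Step 1 — column means:
  mean(U) = (6 + 4 + 1 + 6) / 4 = 17/4 = 4.25
  mean(V) = (2 + 2 + 7 + 7) / 4 = 18/4 = 4.5

Step 2 — sample variances and covariances s[i,j] = (1/(n-1)) · Σ_k (x_{k,i} - mean_i) · (x_{k,j} - mean_j), with n-1 = 3:
  s[U,U] = ((1.75)·(1.75) + (-0.25)·(-0.25) + (-3.25)·(-3.25) + (1.75)·(1.75)) / 3 = 16.75/3 = 5.5833
  s[U,V] = ((1.75)·(-2.5) + (-0.25)·(-2.5) + (-3.25)·(2.5) + (1.75)·(2.5)) / 3 = -7.5/3 = -2.5
  s[V,V] = ((-2.5)·(-2.5) + (-2.5)·(-2.5) + (2.5)·(2.5) + (2.5)·(2.5)) / 3 = 25/3 = 8.3333
  Sample standard deviations s_i = √(s[i,i]):
  s(U) = √(5.5833) = 2.3629
  s(V) = √(8.3333) = 2.8868

Step 3 — r_{ij} = s_{ij} / (s_i · s_j):
  r[U,U] = 1 (diagonal).
  r[U,V] = -2.5 / (2.3629 · 2.8868) = -2.5 / 6.8211 = -0.3665
  r[V,V] = 1 (diagonal).

R is symmetric with unit diagonal. Assembling:

R = [[1, -0.3665],
 [-0.3665, 1]]


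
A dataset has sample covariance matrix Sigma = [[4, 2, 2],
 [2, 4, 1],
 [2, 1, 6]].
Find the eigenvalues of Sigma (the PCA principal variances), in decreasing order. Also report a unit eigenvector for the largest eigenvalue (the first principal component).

Step 1 — characteristic polynomial p(λ) = det(λI - Sigma) = λ³ - tr·λ² + c_1·λ - det, where tr = trace, c_1 = sum of the principal 2×2 minors, det = det(Sigma):
  tr = 4 + 4 + 6 = 14,
  c_1 = (4·4 - (2)²) + (4·6 - (2)²) + (4·6 - (1)²) = 12 + 20 + 23 = 55,
  det = 4·(4·6 - (1)²) - (2)·((2)·6 - (1)·(2)) + (2)·((2)·(1) - 4·(2)) = 4·(23) - (2)·(10) + (2)·(-6) = 60.
  So p(λ) = λ³ - 14λ² + 55λ - 60.
Step 2 — look for an integer root (rational root theorem: any rational root is an integer divisor of 60). Testing λ = 4:
  p(4) = 64 - 224 + 220 - 60 = 0  ✓
  Dividing out (λ - 4): p(λ) = (λ - 4)(λ² - 10λ + 15).
Step 3 — remaining eigenvalues from the quadratic λ² - 10λ + 15 = 0:
  Δ = 10² - 4·15 = 100 - 60 = 40,  λ = (10 ± √40)/2 = (10 ± 6.3246)/2 ≈ 8.1623 or 1.8377.
  Sorted: λ_1 = 8.1623,  λ_2 = 4,  λ_3 = 1.8377  (check: sum = 14 = tr ✓).

Step 4 — unit eigenvector for λ_1 ≈ 8.1623: v spans the null space of (Sigma - λ_1 I), whose rows are
  r_1 = (-4.1623, 2, 2),  r_2 = (2, -4.1623, 1),  r_3 = (2, 1, -2.1623).
  v is orthogonal to every row, so take v ∝ r_1 × r_2 = ((2)·(1) - (2)·(-4.1623), (2)·(2) - (-4.1623)·(1), (-4.1623)·(-4.1623) - (2)·(2)) ≈ (10.3246, 8.1623, 13.3246).
  Let u = (10.3246, 8.1623, 13.3246).
  ||u|| = √((10.3246)² + (8.1623)² + (13.3246)²) = √(350.763) ≈ 18.7287,  v_1 = u/||u|| ≈ (0.5513, 0.4358, 0.7115) (||v_1|| = 1).

λ_1 = 8.1623,  λ_2 = 4,  λ_3 = 1.8377;  v_1 ≈ (0.5513, 0.4358, 0.7115)


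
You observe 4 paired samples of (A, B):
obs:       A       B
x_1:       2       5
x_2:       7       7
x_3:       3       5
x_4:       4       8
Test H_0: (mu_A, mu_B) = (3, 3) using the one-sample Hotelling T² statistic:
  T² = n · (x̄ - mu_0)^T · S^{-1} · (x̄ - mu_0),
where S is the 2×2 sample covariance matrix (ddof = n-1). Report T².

Step 1 — sample mean vector:
  mean(A) = (2 + 7 + 3 + 4) / 4 = 16/4 = 4
  mean(B) = (5 + 7 + 5 + 8) / 4 = 25/4 = 6.25
  x̄ = (4, 6.25),  deviation x̄ - mu_0 = (4, 6.25) - (3, 3) = (1, 3.25).

Step 2 — sample covariance matrix, S[i,j] = (1/(n-1)) · Σ_k (x_{k,i} - mean_i) · (x_{k,j} - mean_j), divisor n-1 = 3:
  S[A,A] = ((-2)·(-2) + (3)·(3) + (-1)·(-1) + (0)·(0)) / 3 = 14/3 = 4.6667
  S[A,B] = ((-2)·(-1.25) + (3)·(0.75) + (-1)·(-1.25) + (0)·(1.75)) / 3 = 6/3 = 2
  S[B,B] = ((-1.25)·(-1.25) + (0.75)·(0.75) + (-1.25)·(-1.25) + (1.75)·(1.75)) / 3 = 6.75/3 = 2.25
  S = [[4.6667, 2],
 [2, 2.25]].

Step 3 — invert S. det(S) = 4.6667·2.25 - (2)² = 6.5.
  S^{-1} = (1/det) · [[d, -b], [-b, a]] = [[0.3462, -0.3077],
 [-0.3077, 0.7179]].

Step 4 — quadratic form (x̄ - mu_0)^T · S^{-1} · (x̄ - mu_0):
  S^{-1} · (x̄ - mu_0) = (-0.6538, 2.0256),
  (x̄ - mu_0)^T · [...] = (1)·(-0.6538) + (3.25)·(2.0256) = 5.9295.

Step 5 — scale by n: T² = 4 · 5.9295 = 23.7179.

T² ≈ 23.7179


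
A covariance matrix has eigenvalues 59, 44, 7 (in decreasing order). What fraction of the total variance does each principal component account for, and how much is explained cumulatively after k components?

Step 1 — total variance = trace(Sigma) = Σ λ_i = 59 + 44 + 7 = 110.

Step 2 — fraction explained by component i = λ_i / Σ λ:
  PC1: 59/110 = 0.5364
  PC2: 44/110 = 0.4
  PC3: 7/110 = 0.0636

Step 3 — cumulative fraction after k components = (λ_1 + ... + λ_k) / Σ λ:
  k = 1: 59/110 = 0.5364
  k = 2: (59 + 44)/110 = 103/110 = 0.9364
  k = 3: (59 + 44 + 7)/110 = 110/110 = 1

Summary (fraction, with percent):

explained: PC1 0.5364 (53.64%), PC2 0.4 (40%), PC3 0.0636 (6.36%);  cumulative: 0.5364, 0.9364, 1


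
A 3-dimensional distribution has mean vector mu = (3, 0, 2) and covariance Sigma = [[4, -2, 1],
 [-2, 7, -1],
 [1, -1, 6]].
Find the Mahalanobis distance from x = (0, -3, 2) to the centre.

Step 1 — centre the observation: (x - mu) = (-3, -3, 0).

Step 2 — invert Sigma (cofactor / det for 3×3, or solve directly):
  Sigma^{-1} = [[0.2993, 0.0803, -0.0365],
 [0.0803, 0.1679, 0.0146],
 [-0.0365, 0.0146, 0.1752]].

Step 3 — form the quadratic (x - mu)^T · Sigma^{-1} · (x - mu):
  Sigma^{-1} · (x - mu) = (-1.1387, -0.7445, 0.0657).
  (x - mu)^T · [Sigma^{-1} · (x - mu)] = (-3)·(-1.1387) + (-3)·(-0.7445) + (0)·(0.0657) = 5.6496.

Step 4 — take square root: d = √(5.6496) ≈ 2.3769.

d(x, mu) = √(5.6496) ≈ 2.3769


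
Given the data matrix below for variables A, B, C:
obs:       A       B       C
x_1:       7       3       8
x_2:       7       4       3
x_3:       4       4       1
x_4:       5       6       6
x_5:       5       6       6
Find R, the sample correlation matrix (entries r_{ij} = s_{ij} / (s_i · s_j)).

Step 1 — column means:
  mean(A) = (7 + 7 + 4 + 5 + 5) / 5 = 28/5 = 5.6
  mean(B) = (3 + 4 + 4 + 6 + 6) / 5 = 23/5 = 4.6
  mean(C) = (8 + 3 + 1 + 6 + 6) / 5 = 24/5 = 4.8

Step 2 — sample variances and covariances s[i,j] = (1/(n-1)) · Σ_k (x_{k,i} - mean_i) · (x_{k,j} - mean_j), with n-1 = 4:
  s[A,A] = ((1.4)·(1.4) + (1.4)·(1.4) + (-1.6)·(-1.6) + (-0.6)·(-0.6) + (-0.6)·(-0.6)) / 4 = 7.2/4 = 1.8
  s[A,B] = ((1.4)·(-1.6) + (1.4)·(-0.6) + (-1.6)·(-0.6) + (-0.6)·(1.4) + (-0.6)·(1.4)) / 4 = -3.8/4 = -0.95
  s[A,C] = ((1.4)·(3.2) + (1.4)·(-1.8) + (-1.6)·(-3.8) + (-0.6)·(1.2) + (-0.6)·(1.2)) / 4 = 6.6/4 = 1.65
  s[B,B] = ((-1.6)·(-1.6) + (-0.6)·(-0.6) + (-0.6)·(-0.6) + (1.4)·(1.4) + (1.4)·(1.4)) / 4 = 7.2/4 = 1.8
  s[B,C] = ((-1.6)·(3.2) + (-0.6)·(-1.8) + (-0.6)·(-3.8) + (1.4)·(1.2) + (1.4)·(1.2)) / 4 = 1.6/4 = 0.4
  s[C,C] = ((3.2)·(3.2) + (-1.8)·(-1.8) + (-3.8)·(-3.8) + (1.2)·(1.2) + (1.2)·(1.2)) / 4 = 30.8/4 = 7.7
  Sample standard deviations s_i = √(s[i,i]):
  s(A) = √(1.8) = 1.3416
  s(B) = √(1.8) = 1.3416
  s(C) = √(7.7) = 2.7749

Step 3 — r_{ij} = s_{ij} / (s_i · s_j):
  r[A,A] = 1 (diagonal).
  r[A,B] = -0.95 / (1.3416 · 1.3416) = -0.95 / 1.8 = -0.5278
  r[A,C] = 1.65 / (1.3416 · 2.7749) = 1.65 / 3.7229 = 0.4432
  r[B,B] = 1 (diagonal).
  r[B,C] = 0.4 / (1.3416 · 2.7749) = 0.4 / 3.7229 = 0.1074
  r[C,C] = 1 (diagonal).

R is symmetric with unit diagonal. Assembling:

R = [[1, -0.5278, 0.4432],
 [-0.5278, 1, 0.1074],
 [0.4432, 0.1074, 1]]


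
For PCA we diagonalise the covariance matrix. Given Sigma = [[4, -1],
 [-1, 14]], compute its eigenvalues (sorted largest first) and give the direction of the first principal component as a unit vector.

Step 1 — characteristic polynomial of 2×2 Sigma:
  det(Sigma - λI) = λ² - trace · λ + det = 0.
  trace = 4 + 14 = 18, det = 4·14 - (-1)² = 55.
Step 2 — discriminant:
  Δ = trace² - 4·det = 324 - 220 = 104.
Step 3 — eigenvalues:
  λ = (trace ± √Δ)/2 = (18 ± 10.198)/2,
  λ_1 = 14.099,  λ_2 = 3.901.

Step 4 — unit eigenvector for λ_1: solve (Sigma - λ_1 I)v = 0. First row:
  (4 - 14.099)·v_x + (-1)·v_y = 0, i.e. (-10.099)·v_x + (-1)·v_y = 0,
  so v ∝ (b, λ_1 - a) = (-1, 10.099); multiply by -1 so the first entry is positive: u = (1, -10.099).
  ||u|| = √((1)² + (-10.099)²) = √(102.9902) ≈ 10.1484,
  v_1 = u/||u|| ≈ (0.0985, -0.9951) (||v_1|| = 1).

λ_1 = 14.099,  λ_2 = 3.901;  v_1 ≈ (0.0985, -0.9951)


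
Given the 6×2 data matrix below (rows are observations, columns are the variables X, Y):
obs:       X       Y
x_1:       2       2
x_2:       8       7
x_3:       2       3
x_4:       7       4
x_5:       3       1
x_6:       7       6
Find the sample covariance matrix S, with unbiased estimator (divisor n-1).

Step 1 — column means:
  mean(X) = (2 + 8 + 2 + 7 + 3 + 7) / 6 = 29/6 = 4.8333
  mean(Y) = (2 + 7 + 3 + 4 + 1 + 6) / 6 = 23/6 = 3.8333

Step 2 — sample covariance S[i,j] = (1/(n-1)) · Σ_k (x_{k,i} - mean_i) · (x_{k,j} - mean_j), with n-1 = 5.
  S[X,X] = ((-2.8333)·(-2.8333) + (3.1667)·(3.1667) + (-2.8333)·(-2.8333) + (2.1667)·(2.1667) + (-1.8333)·(-1.8333) + (2.1667)·(2.1667)) / 5 = 38.8333/5 = 7.7667
  S[X,Y] = ((-2.8333)·(-1.8333) + (3.1667)·(3.1667) + (-2.8333)·(-0.8333) + (2.1667)·(0.1667) + (-1.8333)·(-2.8333) + (2.1667)·(2.1667)) / 5 = 27.8333/5 = 5.5667
  S[Y,Y] = ((-1.8333)·(-1.8333) + (3.1667)·(3.1667) + (-0.8333)·(-0.8333) + (0.1667)·(0.1667) + (-2.8333)·(-2.8333) + (2.1667)·(2.1667)) / 5 = 26.8333/5 = 5.3667

S is symmetric (S[j,i] = S[i,j]). Assembling:

S = [[7.7667, 5.5667],
 [5.5667, 5.3667]]


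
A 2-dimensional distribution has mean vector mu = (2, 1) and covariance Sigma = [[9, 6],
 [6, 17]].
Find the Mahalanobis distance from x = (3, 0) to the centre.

Step 1 — centre the observation: (x - mu) = (1, -1).

Step 2 — invert Sigma. det(Sigma) = 9·17 - (6)² = 117.
  Sigma^{-1} = (1/det) · [[d, -b], [-b, a]] = [[0.1453, -0.0513],
 [-0.0513, 0.0769]].

Step 3 — form the quadratic (x - mu)^T · Sigma^{-1} · (x - mu):
  Sigma^{-1} · (x - mu) = (0.1966, -0.1282).
  (x - mu)^T · [Sigma^{-1} · (x - mu)] = (1)·(0.1966) + (-1)·(-0.1282) = 0.3248.

Step 4 — take square root: d = √(0.3248) ≈ 0.5699.

d(x, mu) = √(0.3248) ≈ 0.5699


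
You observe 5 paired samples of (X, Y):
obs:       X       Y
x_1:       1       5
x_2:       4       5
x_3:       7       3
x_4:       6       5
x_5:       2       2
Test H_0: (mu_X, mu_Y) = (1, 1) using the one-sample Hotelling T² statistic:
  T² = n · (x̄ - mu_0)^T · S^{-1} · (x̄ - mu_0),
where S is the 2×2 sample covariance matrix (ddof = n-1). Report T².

Step 1 — sample mean vector:
  mean(X) = (1 + 4 + 7 + 6 + 2) / 5 = 20/5 = 4
  mean(Y) = (5 + 5 + 3 + 5 + 2) / 5 = 20/5 = 4
  x̄ = (4, 4),  deviation x̄ - mu_0 = (4, 4) - (1, 1) = (3, 3).

Step 2 — sample covariance matrix, S[i,j] = (1/(n-1)) · Σ_k (x_{k,i} - mean_i) · (x_{k,j} - mean_j), divisor n-1 = 4:
  S[X,X] = ((-3)·(-3) + (0)·(0) + (3)·(3) + (2)·(2) + (-2)·(-2)) / 4 = 26/4 = 6.5
  S[X,Y] = ((-3)·(1) + (0)·(1) + (3)·(-1) + (2)·(1) + (-2)·(-2)) / 4 = 0/4 = 0
  S[Y,Y] = ((1)·(1) + (1)·(1) + (-1)·(-1) + (1)·(1) + (-2)·(-2)) / 4 = 8/4 = 2
  S = [[6.5, 0],
 [0, 2]].

Step 3 — invert S. det(S) = 6.5·2 - (0)² = 13.
  S^{-1} = (1/det) · [[d, -b], [-b, a]] = [[0.1538, 0],
 [0, 0.5]].

Step 4 — quadratic form (x̄ - mu_0)^T · S^{-1} · (x̄ - mu_0):
  S^{-1} · (x̄ - mu_0) = (0.4615, 1.5),
  (x̄ - mu_0)^T · [...] = (3)·(0.4615) + (3)·(1.5) = 5.8846.

Step 5 — scale by n: T² = 5 · 5.8846 = 29.4231.

T² ≈ 29.4231


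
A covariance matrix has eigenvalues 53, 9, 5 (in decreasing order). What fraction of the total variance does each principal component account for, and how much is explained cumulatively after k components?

Step 1 — total variance = trace(Sigma) = Σ λ_i = 53 + 9 + 5 = 67.

Step 2 — fraction explained by component i = λ_i / Σ λ:
  PC1: 53/67 = 0.791
  PC2: 9/67 = 0.1343
  PC3: 5/67 = 0.0746

Step 3 — cumulative fraction after k components = (λ_1 + ... + λ_k) / Σ λ:
  k = 1: 53/67 = 0.791
  k = 2: (53 + 9)/67 = 62/67 = 0.9254
  k = 3: (53 + 9 + 5)/67 = 67/67 = 1

Summary (fraction, with percent):

explained: PC1 0.791 (79.1%), PC2 0.1343 (13.43%), PC3 0.0746 (7.46%);  cumulative: 0.791, 0.9254, 1


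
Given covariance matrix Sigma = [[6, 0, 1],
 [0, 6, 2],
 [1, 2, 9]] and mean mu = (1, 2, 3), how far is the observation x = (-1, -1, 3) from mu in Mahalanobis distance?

Step 1 — centre the observation: (x - mu) = (-2, -3, 0).

Step 2 — invert Sigma (cofactor / det for 3×3, or solve directly):
  Sigma^{-1} = [[0.1701, 0.0068, -0.0204],
 [0.0068, 0.1803, -0.0408],
 [-0.0204, -0.0408, 0.1224]].

Step 3 — form the quadratic (x - mu)^T · Sigma^{-1} · (x - mu):
  Sigma^{-1} · (x - mu) = (-0.3605, -0.5544, 0.1633).
  (x - mu)^T · [Sigma^{-1} · (x - mu)] = (-2)·(-0.3605) + (-3)·(-0.5544) + (0)·(0.1633) = 2.3844.

Step 4 — take square root: d = √(2.3844) ≈ 1.5441.

d(x, mu) = √(2.3844) ≈ 1.5441


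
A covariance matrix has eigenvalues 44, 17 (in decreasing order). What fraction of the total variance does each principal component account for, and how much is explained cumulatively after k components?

Step 1 — total variance = trace(Sigma) = Σ λ_i = 44 + 17 = 61.

Step 2 — fraction explained by component i = λ_i / Σ λ:
  PC1: 44/61 = 0.7213
  PC2: 17/61 = 0.2787

Step 3 — cumulative fraction after k components = (λ_1 + ... + λ_k) / Σ λ:
  k = 1: 44/61 = 0.7213
  k = 2: (44 + 17)/61 = 61/61 = 1

Summary (fraction, with percent):

explained: PC1 0.7213 (72.13%), PC2 0.2787 (27.87%);  cumulative: 0.7213, 1


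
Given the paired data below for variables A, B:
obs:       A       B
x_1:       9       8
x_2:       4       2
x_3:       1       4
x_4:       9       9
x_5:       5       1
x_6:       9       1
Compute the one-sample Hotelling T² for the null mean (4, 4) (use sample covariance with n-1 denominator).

Step 1 — sample mean vector:
  mean(A) = (9 + 4 + 1 + 9 + 5 + 9) / 6 = 37/6 = 6.1667
  mean(B) = (8 + 2 + 4 + 9 + 1 + 1) / 6 = 25/6 = 4.1667
  x̄ = (6.1667, 4.1667),  deviation x̄ - mu_0 = (6.1667, 4.1667) - (4, 4) = (2.1667, 0.1667).

Step 2 — sample covariance matrix, S[i,j] = (1/(n-1)) · Σ_k (x_{k,i} - mean_i) · (x_{k,j} - mean_j), divisor n-1 = 5:
  S[A,A] = ((2.8333)·(2.8333) + (-2.1667)·(-2.1667) + (-5.1667)·(-5.1667) + (2.8333)·(2.8333) + (-1.1667)·(-1.1667) + (2.8333)·(2.8333)) / 5 = 56.8333/5 = 11.3667
  S[A,B] = ((2.8333)·(3.8333) + (-2.1667)·(-2.1667) + (-5.1667)·(-0.1667) + (2.8333)·(4.8333) + (-1.1667)·(-3.1667) + (2.8333)·(-3.1667)) / 5 = 24.8333/5 = 4.9667
  S[B,B] = ((3.8333)·(3.8333) + (-2.1667)·(-2.1667) + (-0.1667)·(-0.1667) + (4.8333)·(4.8333) + (-3.1667)·(-3.1667) + (-3.1667)·(-3.1667)) / 5 = 62.8333/5 = 12.5667
  S = [[11.3667, 4.9667],
 [4.9667, 12.5667]].

Step 3 — invert S. det(S) = 11.3667·12.5667 - (4.9667)² = 118.1733.
  S^{-1} = (1/det) · [[d, -b], [-b, a]] = [[0.1063, -0.042],
 [-0.042, 0.0962]].

Step 4 — quadratic form (x̄ - mu_0)^T · S^{-1} · (x̄ - mu_0):
  S^{-1} · (x̄ - mu_0) = (0.2234, -0.075),
  (x̄ - mu_0)^T · [...] = (2.1667)·(0.2234) + (0.1667)·(-0.075) = 0.4715.

Step 5 — scale by n: T² = 6 · 0.4715 = 2.8292.

T² ≈ 2.8292


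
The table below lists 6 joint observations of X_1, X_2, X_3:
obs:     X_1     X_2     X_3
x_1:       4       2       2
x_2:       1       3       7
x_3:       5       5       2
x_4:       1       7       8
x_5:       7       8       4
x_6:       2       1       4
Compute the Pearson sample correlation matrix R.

Step 1 — column means:
  mean(X_1) = (4 + 1 + 5 + 1 + 7 + 2) / 6 = 20/6 = 3.3333
  mean(X_2) = (2 + 3 + 5 + 7 + 8 + 1) / 6 = 26/6 = 4.3333
  mean(X_3) = (2 + 7 + 2 + 8 + 4 + 4) / 6 = 27/6 = 4.5

Step 2 — sample variances and covariances s[i,j] = (1/(n-1)) · Σ_k (x_{k,i} - mean_i) · (x_{k,j} - mean_j), with n-1 = 5:
  s[X_1,X_1] = ((0.6667)·(0.6667) + (-2.3333)·(-2.3333) + (1.6667)·(1.6667) + (-2.3333)·(-2.3333) + (3.6667)·(3.6667) + (-1.3333)·(-1.3333)) / 5 = 29.3333/5 = 5.8667
  s[X_1,X_2] = ((0.6667)·(-2.3333) + (-2.3333)·(-1.3333) + (1.6667)·(0.6667) + (-2.3333)·(2.6667) + (3.6667)·(3.6667) + (-1.3333)·(-3.3333)) / 5 = 14.3333/5 = 2.8667
  s[X_1,X_3] = ((0.6667)·(-2.5) + (-2.3333)·(2.5) + (1.6667)·(-2.5) + (-2.3333)·(3.5) + (3.6667)·(-0.5) + (-1.3333)·(-0.5)) / 5 = -21/5 = -4.2
  s[X_2,X_2] = ((-2.3333)·(-2.3333) + (-1.3333)·(-1.3333) + (0.6667)·(0.6667) + (2.6667)·(2.6667) + (3.6667)·(3.6667) + (-3.3333)·(-3.3333)) / 5 = 39.3333/5 = 7.8667
  s[X_2,X_3] = ((-2.3333)·(-2.5) + (-1.3333)·(2.5) + (0.6667)·(-2.5) + (2.6667)·(3.5) + (3.6667)·(-0.5) + (-3.3333)·(-0.5)) / 5 = 10/5 = 2
  s[X_3,X_3] = ((-2.5)·(-2.5) + (2.5)·(2.5) + (-2.5)·(-2.5) + (3.5)·(3.5) + (-0.5)·(-0.5) + (-0.5)·(-0.5)) / 5 = 31.5/5 = 6.3
  Sample standard deviations s_i = √(s[i,i]):
  s(X_1) = √(5.8667) = 2.4221
  s(X_2) = √(7.8667) = 2.8048
  s(X_3) = √(6.3) = 2.51

Step 3 — r_{ij} = s_{ij} / (s_i · s_j):
  r[X_1,X_1] = 1 (diagonal).
  r[X_1,X_2] = 2.8667 / (2.4221 · 2.8048) = 2.8667 / 6.7935 = 0.422
  r[X_1,X_3] = -4.2 / (2.4221 · 2.51) = -4.2 / 6.0795 = -0.6908
  r[X_2,X_2] = 1 (diagonal).
  r[X_2,X_3] = 2 / (2.8048 · 2.51) = 2 / 7.0399 = 0.2841
  r[X_3,X_3] = 1 (diagonal).

R is symmetric with unit diagonal. Assembling:

R = [[1, 0.422, -0.6908],
 [0.422, 1, 0.2841],
 [-0.6908, 0.2841, 1]]


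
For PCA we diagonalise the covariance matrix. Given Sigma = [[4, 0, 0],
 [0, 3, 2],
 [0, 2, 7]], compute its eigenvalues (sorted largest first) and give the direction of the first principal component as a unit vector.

Step 1 — characteristic polynomial p(λ) = det(λI - Sigma) = λ³ - tr·λ² + c_1·λ - det, where tr = trace, c_1 = sum of the principal 2×2 minors, det = det(Sigma):
  tr = 4 + 3 + 7 = 14,
  c_1 = (4·3 - (0)²) + (4·7 - (0)²) + (3·7 - (2)²) = 12 + 28 + 17 = 57,
  det = 4·(3·7 - (2)²) - (0)·((0)·7 - (2)·(0)) + (0)·((0)·(2) - 3·(0)) = 4·(17) - (0)·(0) + (0)·(0) = 68.
  So p(λ) = λ³ - 14λ² + 57λ - 68.
Step 2 — look for an integer root (rational root theorem: any rational root is an integer divisor of 68). Testing λ = 4:
  p(4) = 64 - 224 + 228 - 68 = 0  ✓
  Dividing out (λ - 4): p(λ) = (λ - 4)(λ² - 10λ + 17).
Step 3 — remaining eigenvalues from the quadratic λ² - 10λ + 17 = 0:
  Δ = 10² - 4·17 = 100 - 68 = 32,  λ = (10 ± √32)/2 = (10 ± 5.6569)/2 ≈ 7.8284 or 2.1716.
  Sorted: λ_1 = 7.8284,  λ_2 = 4,  λ_3 = 2.1716  (check: sum = 14 = tr ✓).

Step 4 — unit eigenvector for λ_1 ≈ 7.8284: v spans the null space of (Sigma - λ_1 I), whose rows are
  r_1 = (-3.8284, 0, 0),  r_2 = (0, -4.8284, 2),  r_3 = (0, 2, -0.8284).
  v is orthogonal to every row, so take v ∝ r_1 × r_2 = ((0)·(2) - (0)·(-4.8284), (0)·(0) - (-3.8284)·(2), (-3.8284)·(-4.8284) - (0)·(0)) ≈ (0, 7.6569, 18.4853).
  Let u = (0, 7.6569, 18.4853).
  ||u|| = √((0)² + (7.6569)² + (18.4853)²) = √(400.333) ≈ 20.0083,  v_1 = u/||u|| ≈ (0, 0.3827, 0.9239) (||v_1|| = 1).

λ_1 = 7.8284,  λ_2 = 4,  λ_3 = 2.1716;  v_1 ≈ (0, 0.3827, 0.9239)


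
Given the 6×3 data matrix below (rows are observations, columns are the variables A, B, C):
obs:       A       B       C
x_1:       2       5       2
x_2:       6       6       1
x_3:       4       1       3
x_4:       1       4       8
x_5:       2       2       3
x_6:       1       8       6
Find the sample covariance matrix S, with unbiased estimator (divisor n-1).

Step 1 — column means:
  mean(A) = (2 + 6 + 4 + 1 + 2 + 1) / 6 = 16/6 = 2.6667
  mean(B) = (5 + 6 + 1 + 4 + 2 + 8) / 6 = 26/6 = 4.3333
  mean(C) = (2 + 1 + 3 + 8 + 3 + 6) / 6 = 23/6 = 3.8333

Step 2 — sample covariance S[i,j] = (1/(n-1)) · Σ_k (x_{k,i} - mean_i) · (x_{k,j} - mean_j), with n-1 = 5.
  S[A,A] = ((-0.6667)·(-0.6667) + (3.3333)·(3.3333) + (1.3333)·(1.3333) + (-1.6667)·(-1.6667) + (-0.6667)·(-0.6667) + (-1.6667)·(-1.6667)) / 5 = 19.3333/5 = 3.8667
  S[A,B] = ((-0.6667)·(0.6667) + (3.3333)·(1.6667) + (1.3333)·(-3.3333) + (-1.6667)·(-0.3333) + (-0.6667)·(-2.3333) + (-1.6667)·(3.6667)) / 5 = -3.3333/5 = -0.6667
  S[A,C] = ((-0.6667)·(-1.8333) + (3.3333)·(-2.8333) + (1.3333)·(-0.8333) + (-1.6667)·(4.1667) + (-0.6667)·(-0.8333) + (-1.6667)·(2.1667)) / 5 = -19.3333/5 = -3.8667
  S[B,B] = ((0.6667)·(0.6667) + (1.6667)·(1.6667) + (-3.3333)·(-3.3333) + (-0.3333)·(-0.3333) + (-2.3333)·(-2.3333) + (3.6667)·(3.6667)) / 5 = 33.3333/5 = 6.6667
  S[B,C] = ((0.6667)·(-1.8333) + (1.6667)·(-2.8333) + (-3.3333)·(-0.8333) + (-0.3333)·(4.1667) + (-2.3333)·(-0.8333) + (3.6667)·(2.1667)) / 5 = 5.3333/5 = 1.0667
  S[C,C] = ((-1.8333)·(-1.8333) + (-2.8333)·(-2.8333) + (-0.8333)·(-0.8333) + (4.1667)·(4.1667) + (-0.8333)·(-0.8333) + (2.1667)·(2.1667)) / 5 = 34.8333/5 = 6.9667

S is symmetric (S[j,i] = S[i,j]). Assembling:

S = [[3.8667, -0.6667, -3.8667],
 [-0.6667, 6.6667, 1.0667],
 [-3.8667, 1.0667, 6.9667]]


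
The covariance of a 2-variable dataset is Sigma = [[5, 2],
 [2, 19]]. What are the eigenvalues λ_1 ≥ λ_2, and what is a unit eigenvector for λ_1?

Step 1 — characteristic polynomial of 2×2 Sigma:
  det(Sigma - λI) = λ² - trace · λ + det = 0.
  trace = 5 + 19 = 24, det = 5·19 - (2)² = 91.
Step 2 — discriminant:
  Δ = trace² - 4·det = 576 - 364 = 212.
Step 3 — eigenvalues:
  λ = (trace ± √Δ)/2 = (24 ± 14.5602)/2,
  λ_1 = 19.2801,  λ_2 = 4.7199.

Step 4 — unit eigenvector for λ_1: solve (Sigma - λ_1 I)v = 0. First row:
  (5 - 19.2801)·v_x + (2)·v_y = 0, i.e. (-14.2801)·v_x + (2)·v_y = 0,
  so v ∝ (b, λ_1 - a) = (2, 14.2801) = u.
  ||u|| = √((2)² + (14.2801)²) = √(207.9215) ≈ 14.4195,
  v_1 = u/||u|| ≈ (0.1387, 0.9903) (||v_1|| = 1).

λ_1 = 19.2801,  λ_2 = 4.7199;  v_1 ≈ (0.1387, 0.9903)


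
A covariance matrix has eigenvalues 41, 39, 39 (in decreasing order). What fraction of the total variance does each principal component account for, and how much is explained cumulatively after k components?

Step 1 — total variance = trace(Sigma) = Σ λ_i = 41 + 39 + 39 = 119.

Step 2 — fraction explained by component i = λ_i / Σ λ:
  PC1: 41/119 = 0.3445
  PC2: 39/119 = 0.3277
  PC3: 39/119 = 0.3277

Step 3 — cumulative fraction after k components = (λ_1 + ... + λ_k) / Σ λ:
  k = 1: 41/119 = 0.3445
  k = 2: (41 + 39)/119 = 80/119 = 0.6723
  k = 3: (41 + 39 + 39)/119 = 119/119 = 1

Summary (fraction, with percent):

explained: PC1 0.3445 (34.45%), PC2 0.3277 (32.77%), PC3 0.3277 (32.77%);  cumulative: 0.3445, 0.6723, 1


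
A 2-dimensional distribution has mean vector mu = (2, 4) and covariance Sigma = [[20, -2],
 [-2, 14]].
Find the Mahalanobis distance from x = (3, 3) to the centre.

Step 1 — centre the observation: (x - mu) = (1, -1).

Step 2 — invert Sigma. det(Sigma) = 20·14 - (-2)² = 276.
  Sigma^{-1} = (1/det) · [[d, -b], [-b, a]] = [[0.0507, 0.0072],
 [0.0072, 0.0725]].

Step 3 — form the quadratic (x - mu)^T · Sigma^{-1} · (x - mu):
  Sigma^{-1} · (x - mu) = (0.0435, -0.0652).
  (x - mu)^T · [Sigma^{-1} · (x - mu)] = (1)·(0.0435) + (-1)·(-0.0652) = 0.1087.

Step 4 — take square root: d = √(0.1087) ≈ 0.3297.

d(x, mu) = √(0.1087) ≈ 0.3297


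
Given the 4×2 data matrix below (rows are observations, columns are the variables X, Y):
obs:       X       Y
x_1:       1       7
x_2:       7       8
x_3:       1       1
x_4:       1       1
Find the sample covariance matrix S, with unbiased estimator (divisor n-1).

Step 1 — column means:
  mean(X) = (1 + 7 + 1 + 1) / 4 = 10/4 = 2.5
  mean(Y) = (7 + 8 + 1 + 1) / 4 = 17/4 = 4.25

Step 2 — sample covariance S[i,j] = (1/(n-1)) · Σ_k (x_{k,i} - mean_i) · (x_{k,j} - mean_j), with n-1 = 3.
  S[X,X] = ((-1.5)·(-1.5) + (4.5)·(4.5) + (-1.5)·(-1.5) + (-1.5)·(-1.5)) / 3 = 27/3 = 9
  S[X,Y] = ((-1.5)·(2.75) + (4.5)·(3.75) + (-1.5)·(-3.25) + (-1.5)·(-3.25)) / 3 = 22.5/3 = 7.5
  S[Y,Y] = ((2.75)·(2.75) + (3.75)·(3.75) + (-3.25)·(-3.25) + (-3.25)·(-3.25)) / 3 = 42.75/3 = 14.25

S is symmetric (S[j,i] = S[i,j]). Assembling:

S = [[9, 7.5],
 [7.5, 14.25]]


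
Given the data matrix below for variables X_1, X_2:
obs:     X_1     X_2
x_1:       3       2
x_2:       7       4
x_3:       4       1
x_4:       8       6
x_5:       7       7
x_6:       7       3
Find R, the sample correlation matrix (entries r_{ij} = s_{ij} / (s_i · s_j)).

Step 1 — column means:
  mean(X_1) = (3 + 7 + 4 + 8 + 7 + 7) / 6 = 36/6 = 6
  mean(X_2) = (2 + 4 + 1 + 6 + 7 + 3) / 6 = 23/6 = 3.8333

Step 2 — sample variances and covariances s[i,j] = (1/(n-1)) · Σ_k (x_{k,i} - mean_i) · (x_{k,j} - mean_j), with n-1 = 5:
  s[X_1,X_1] = ((-3)·(-3) + (1)·(1) + (-2)·(-2) + (2)·(2) + (1)·(1) + (1)·(1)) / 5 = 20/5 = 4
  s[X_1,X_2] = ((-3)·(-1.8333) + (1)·(0.1667) + (-2)·(-2.8333) + (2)·(2.1667) + (1)·(3.1667) + (1)·(-0.8333)) / 5 = 18/5 = 3.6
  s[X_2,X_2] = ((-1.8333)·(-1.8333) + (0.1667)·(0.1667) + (-2.8333)·(-2.8333) + (2.1667)·(2.1667) + (3.1667)·(3.1667) + (-0.8333)·(-0.8333)) / 5 = 26.8333/5 = 5.3667
  Sample standard deviations s_i = √(s[i,i]):
  s(X_1) = √(4) = 2
  s(X_2) = √(5.3667) = 2.3166

Step 3 — r_{ij} = s_{ij} / (s_i · s_j):
  r[X_1,X_1] = 1 (diagonal).
  r[X_1,X_2] = 3.6 / (2 · 2.3166) = 3.6 / 4.6332 = 0.777
  r[X_2,X_2] = 1 (diagonal).

R is symmetric with unit diagonal. Assembling:

R = [[1, 0.777],
 [0.777, 1]]


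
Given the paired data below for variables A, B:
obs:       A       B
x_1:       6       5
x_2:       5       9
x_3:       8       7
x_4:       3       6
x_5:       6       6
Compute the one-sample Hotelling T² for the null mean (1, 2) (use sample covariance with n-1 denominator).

Step 1 — sample mean vector:
  mean(A) = (6 + 5 + 8 + 3 + 6) / 5 = 28/5 = 5.6
  mean(B) = (5 + 9 + 7 + 6 + 6) / 5 = 33/5 = 6.6
  x̄ = (5.6, 6.6),  deviation x̄ - mu_0 = (5.6, 6.6) - (1, 2) = (4.6, 4.6).

Step 2 — sample covariance matrix, S[i,j] = (1/(n-1)) · Σ_k (x_{k,i} - mean_i) · (x_{k,j} - mean_j), divisor n-1 = 4:
  S[A,A] = ((0.4)·(0.4) + (-0.6)·(-0.6) + (2.4)·(2.4) + (-2.6)·(-2.6) + (0.4)·(0.4)) / 4 = 13.2/4 = 3.3
  S[A,B] = ((0.4)·(-1.6) + (-0.6)·(2.4) + (2.4)·(0.4) + (-2.6)·(-0.6) + (0.4)·(-0.6)) / 4 = 0.2/4 = 0.05
  S[B,B] = ((-1.6)·(-1.6) + (2.4)·(2.4) + (0.4)·(0.4) + (-0.6)·(-0.6) + (-0.6)·(-0.6)) / 4 = 9.2/4 = 2.3
  S = [[3.3, 0.05],
 [0.05, 2.3]].

Step 3 — invert S. det(S) = 3.3·2.3 - (0.05)² = 7.5875.
  S^{-1} = (1/det) · [[d, -b], [-b, a]] = [[0.3031, -0.0066],
 [-0.0066, 0.4349]].

Step 4 — quadratic form (x̄ - mu_0)^T · S^{-1} · (x̄ - mu_0):
  S^{-1} · (x̄ - mu_0) = (1.3641, 1.9703),
  (x̄ - mu_0)^T · [...] = (4.6)·(1.3641) + (4.6)·(1.9703) = 15.3384.

Step 5 — scale by n: T² = 5 · 15.3384 = 76.6919.

T² ≈ 76.6919


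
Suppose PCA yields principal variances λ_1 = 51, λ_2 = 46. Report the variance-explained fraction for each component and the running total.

Step 1 — total variance = trace(Sigma) = Σ λ_i = 51 + 46 = 97.

Step 2 — fraction explained by component i = λ_i / Σ λ:
  PC1: 51/97 = 0.5258
  PC2: 46/97 = 0.4742

Step 3 — cumulative fraction after k components = (λ_1 + ... + λ_k) / Σ λ:
  k = 1: 51/97 = 0.5258
  k = 2: (51 + 46)/97 = 97/97 = 1

Summary (fraction, with percent):

explained: PC1 0.5258 (52.58%), PC2 0.4742 (47.42%);  cumulative: 0.5258, 1


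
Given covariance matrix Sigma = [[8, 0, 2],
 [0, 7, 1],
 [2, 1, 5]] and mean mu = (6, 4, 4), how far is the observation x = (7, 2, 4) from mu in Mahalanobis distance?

Step 1 — centre the observation: (x - mu) = (1, -2, 0).

Step 2 — invert Sigma (cofactor / det for 3×3, or solve directly):
  Sigma^{-1} = [[0.1393, 0.0082, -0.0574],
 [0.0082, 0.1475, -0.0328],
 [-0.0574, -0.0328, 0.2295]].

Step 3 — form the quadratic (x - mu)^T · Sigma^{-1} · (x - mu):
  Sigma^{-1} · (x - mu) = (0.123, -0.2869, 0.0082).
  (x - mu)^T · [Sigma^{-1} · (x - mu)] = (1)·(0.123) + (-2)·(-0.2869) + (0)·(0.0082) = 0.6967.

Step 4 — take square root: d = √(0.6967) ≈ 0.8347.

d(x, mu) = √(0.6967) ≈ 0.8347


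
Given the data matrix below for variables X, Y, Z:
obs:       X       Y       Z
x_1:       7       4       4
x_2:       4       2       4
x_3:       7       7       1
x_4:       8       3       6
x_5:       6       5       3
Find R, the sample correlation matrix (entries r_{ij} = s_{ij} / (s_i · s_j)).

Step 1 — column means:
  mean(X) = (7 + 4 + 7 + 8 + 6) / 5 = 32/5 = 6.4
  mean(Y) = (4 + 2 + 7 + 3 + 5) / 5 = 21/5 = 4.2
  mean(Z) = (4 + 4 + 1 + 6 + 3) / 5 = 18/5 = 3.6

Step 2 — sample variances and covariances s[i,j] = (1/(n-1)) · Σ_k (x_{k,i} - mean_i) · (x_{k,j} - mean_j), with n-1 = 4:
  s[X,X] = ((0.6)·(0.6) + (-2.4)·(-2.4) + (0.6)·(0.6) + (1.6)·(1.6) + (-0.4)·(-0.4)) / 4 = 9.2/4 = 2.3
  s[X,Y] = ((0.6)·(-0.2) + (-2.4)·(-2.2) + (0.6)·(2.8) + (1.6)·(-1.2) + (-0.4)·(0.8)) / 4 = 4.6/4 = 1.15
  s[X,Z] = ((0.6)·(0.4) + (-2.4)·(0.4) + (0.6)·(-2.6) + (1.6)·(2.4) + (-0.4)·(-0.6)) / 4 = 1.8/4 = 0.45
  s[Y,Y] = ((-0.2)·(-0.2) + (-2.2)·(-2.2) + (2.8)·(2.8) + (-1.2)·(-1.2) + (0.8)·(0.8)) / 4 = 14.8/4 = 3.7
  s[Y,Z] = ((-0.2)·(0.4) + (-2.2)·(0.4) + (2.8)·(-2.6) + (-1.2)·(2.4) + (0.8)·(-0.6)) / 4 = -11.6/4 = -2.9
  s[Z,Z] = ((0.4)·(0.4) + (0.4)·(0.4) + (-2.6)·(-2.6) + (2.4)·(2.4) + (-0.6)·(-0.6)) / 4 = 13.2/4 = 3.3
  Sample standard deviations s_i = √(s[i,i]):
  s(X) = √(2.3) = 1.5166
  s(Y) = √(3.7) = 1.9235
  s(Z) = √(3.3) = 1.8166

Step 3 — r_{ij} = s_{ij} / (s_i · s_j):
  r[X,X] = 1 (diagonal).
  r[X,Y] = 1.15 / (1.5166 · 1.9235) = 1.15 / 2.9172 = 0.3942
  r[X,Z] = 0.45 / (1.5166 · 1.8166) = 0.45 / 2.755 = 0.1633
  r[Y,Y] = 1 (diagonal).
  r[Y,Z] = -2.9 / (1.9235 · 1.8166) = -2.9 / 3.4943 = -0.8299
  r[Z,Z] = 1 (diagonal).

R is symmetric with unit diagonal. Assembling:

R = [[1, 0.3942, 0.1633],
 [0.3942, 1, -0.8299],
 [0.1633, -0.8299, 1]]


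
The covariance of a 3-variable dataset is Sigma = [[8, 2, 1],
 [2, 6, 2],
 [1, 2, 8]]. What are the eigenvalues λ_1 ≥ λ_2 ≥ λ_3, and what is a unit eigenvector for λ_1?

Step 1 — characteristic polynomial p(λ) = det(λI - Sigma) = λ³ - tr·λ² + c_1·λ - det, where tr = trace, c_1 = sum of the principal 2×2 minors, det = det(Sigma):
  tr = 8 + 6 + 8 = 22,
  c_1 = (8·6 - (2)²) + (8·8 - (1)²) + (6·8 - (2)²) = 44 + 63 + 44 = 151,
  det = 8·(6·8 - (2)²) - (2)·((2)·8 - (2)·(1)) + (1)·((2)·(2) - 6·(1)) = 8·(44) - (2)·(14) + (1)·(-2) = 322.
  So p(λ) = λ³ - 22λ² + 151λ - 322.
Step 2 — look for an integer root (rational root theorem: any rational root is an integer divisor of 322). Testing λ = 7:
  p(7) = 343 - 1078 + 1057 - 322 = 0  ✓
  Dividing out (λ - 7): p(λ) = (λ - 7)(λ² - 15λ + 46).
Step 3 — remaining eigenvalues from the quadratic λ² - 15λ + 46 = 0:
  Δ = 15² - 4·46 = 225 - 184 = 41,  λ = (15 ± √41)/2 = (15 ± 6.4031)/2 ≈ 10.7016 or 4.2984.
  Sorted: λ_1 = 10.7016,  λ_2 = 7,  λ_3 = 4.2984  (check: sum = 22 = tr ✓).

Step 4 — unit eigenvector for λ_1 ≈ 10.7016: v spans the null space of (Sigma - λ_1 I), whose rows are
  r_1 = (-2.7016, 2, 1),  r_2 = (2, -4.7016, 2),  r_3 = (1, 2, -2.7016).
  v is orthogonal to every row, so take v ∝ r_1 × r_2 = ((2)·(2) - (1)·(-4.7016), (1)·(2) - (-2.7016)·(2), (-2.7016)·(-4.7016) - (2)·(2)) ≈ (8.7016, 7.4031, 8.7016).
  Let u = (8.7016, 7.4031, 8.7016).
  ||u|| = √((8.7016)² + (7.4031)² + (8.7016)²) = √(206.2406) ≈ 14.3611,  v_1 = u/||u|| ≈ (0.6059, 0.5155, 0.6059) (||v_1|| = 1).

λ_1 = 10.7016,  λ_2 = 7,  λ_3 = 4.2984;  v_1 ≈ (0.6059, 0.5155, 0.6059)


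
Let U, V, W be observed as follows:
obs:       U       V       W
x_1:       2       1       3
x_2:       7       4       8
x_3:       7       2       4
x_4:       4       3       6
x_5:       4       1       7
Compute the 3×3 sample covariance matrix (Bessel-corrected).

Step 1 — column means:
  mean(U) = (2 + 7 + 7 + 4 + 4) / 5 = 24/5 = 4.8
  mean(V) = (1 + 4 + 2 + 3 + 1) / 5 = 11/5 = 2.2
  mean(W) = (3 + 8 + 4 + 6 + 7) / 5 = 28/5 = 5.6

Step 2 — sample covariance S[i,j] = (1/(n-1)) · Σ_k (x_{k,i} - mean_i) · (x_{k,j} - mean_j), with n-1 = 4.
  S[U,U] = ((-2.8)·(-2.8) + (2.2)·(2.2) + (2.2)·(2.2) + (-0.8)·(-0.8) + (-0.8)·(-0.8)) / 4 = 18.8/4 = 4.7
  S[U,V] = ((-2.8)·(-1.2) + (2.2)·(1.8) + (2.2)·(-0.2) + (-0.8)·(0.8) + (-0.8)·(-1.2)) / 4 = 7.2/4 = 1.8
  S[U,W] = ((-2.8)·(-2.6) + (2.2)·(2.4) + (2.2)·(-1.6) + (-0.8)·(0.4) + (-0.8)·(1.4)) / 4 = 7.6/4 = 1.9
  S[V,V] = ((-1.2)·(-1.2) + (1.8)·(1.8) + (-0.2)·(-0.2) + (0.8)·(0.8) + (-1.2)·(-1.2)) / 4 = 6.8/4 = 1.7
  S[V,W] = ((-1.2)·(-2.6) + (1.8)·(2.4) + (-0.2)·(-1.6) + (0.8)·(0.4) + (-1.2)·(1.4)) / 4 = 6.4/4 = 1.6
  S[W,W] = ((-2.6)·(-2.6) + (2.4)·(2.4) + (-1.6)·(-1.6) + (0.4)·(0.4) + (1.4)·(1.4)) / 4 = 17.2/4 = 4.3

S is symmetric (S[j,i] = S[i,j]). Assembling:

S = [[4.7, 1.8, 1.9],
 [1.8, 1.7, 1.6],
 [1.9, 1.6, 4.3]]


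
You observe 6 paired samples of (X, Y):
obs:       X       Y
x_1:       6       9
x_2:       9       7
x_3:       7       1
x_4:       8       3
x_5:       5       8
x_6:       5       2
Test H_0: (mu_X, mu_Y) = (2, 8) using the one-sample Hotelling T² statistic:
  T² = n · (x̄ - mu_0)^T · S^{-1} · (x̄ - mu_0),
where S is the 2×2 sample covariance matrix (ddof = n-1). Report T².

Step 1 — sample mean vector:
  mean(X) = (6 + 9 + 7 + 8 + 5 + 5) / 6 = 40/6 = 6.6667
  mean(Y) = (9 + 7 + 1 + 3 + 8 + 2) / 6 = 30/6 = 5
  x̄ = (6.6667, 5),  deviation x̄ - mu_0 = (6.6667, 5) - (2, 8) = (4.6667, -3).

Step 2 — sample covariance matrix, S[i,j] = (1/(n-1)) · Σ_k (x_{k,i} - mean_i) · (x_{k,j} - mean_j), divisor n-1 = 5:
  S[X,X] = ((-0.6667)·(-0.6667) + (2.3333)·(2.3333) + (0.3333)·(0.3333) + (1.3333)·(1.3333) + (-1.6667)·(-1.6667) + (-1.6667)·(-1.6667)) / 5 = 13.3333/5 = 2.6667
  S[X,Y] = ((-0.6667)·(4) + (2.3333)·(2) + (0.3333)·(-4) + (1.3333)·(-2) + (-1.6667)·(3) + (-1.6667)·(-3)) / 5 = -2/5 = -0.4
  S[Y,Y] = ((4)·(4) + (2)·(2) + (-4)·(-4) + (-2)·(-2) + (3)·(3) + (-3)·(-3)) / 5 = 58/5 = 11.6
  S = [[2.6667, -0.4],
 [-0.4, 11.6]].

Step 3 — invert S. det(S) = 2.6667·11.6 - (-0.4)² = 30.7733.
  S^{-1} = (1/det) · [[d, -b], [-b, a]] = [[0.3769, 0.013],
 [0.013, 0.0867]].

Step 4 — quadratic form (x̄ - mu_0)^T · S^{-1} · (x̄ - mu_0):
  S^{-1} · (x̄ - mu_0) = (1.7201, -0.1993),
  (x̄ - mu_0)^T · [...] = (4.6667)·(1.7201) + (-3)·(-0.1993) = 8.6251.

Step 5 — scale by n: T² = 6 · 8.6251 = 51.7504.

T² ≈ 51.7504


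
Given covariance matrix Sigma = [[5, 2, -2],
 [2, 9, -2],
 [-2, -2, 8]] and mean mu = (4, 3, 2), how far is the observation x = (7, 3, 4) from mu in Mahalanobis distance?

Step 1 — centre the observation: (x - mu) = (3, 0, 2).

Step 2 — invert Sigma (cofactor / det for 3×3, or solve directly):
  Sigma^{-1} = [[0.2361, -0.0417, 0.0486],
 [-0.0417, 0.125, 0.0208],
 [0.0486, 0.0208, 0.1424]].

Step 3 — form the quadratic (x - mu)^T · Sigma^{-1} · (x - mu):
  Sigma^{-1} · (x - mu) = (0.8056, -0.0833, 0.4306).
  (x - mu)^T · [Sigma^{-1} · (x - mu)] = (3)·(0.8056) + (0)·(-0.0833) + (2)·(0.4306) = 3.2778.

Step 4 — take square root: d = √(3.2778) ≈ 1.8105.

d(x, mu) = √(3.2778) ≈ 1.8105
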